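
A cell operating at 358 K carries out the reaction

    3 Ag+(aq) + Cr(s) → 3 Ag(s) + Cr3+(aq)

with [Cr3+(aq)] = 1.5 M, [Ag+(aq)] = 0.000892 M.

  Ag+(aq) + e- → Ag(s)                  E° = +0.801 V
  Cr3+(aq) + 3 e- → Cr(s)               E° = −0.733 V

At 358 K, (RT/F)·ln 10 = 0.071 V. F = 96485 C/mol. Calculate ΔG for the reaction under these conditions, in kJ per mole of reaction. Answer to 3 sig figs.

The standard cell potential is +0.801 − (−0.733) = +1.534 V, with n = 3 electrons in the balanced equation.
The reaction quotient is [Cr3+(aq)] / [Ag+(aq)]^3 = 2.11×10^9; by Nernst, E = +1.534 − (0.071/3)(9.325) = +1.3133 V.
Finally ΔG = −nFE = −(3)(96485 C/mol)(+1.3133 V) = −380 kJ/mol.

−380 kJ/mol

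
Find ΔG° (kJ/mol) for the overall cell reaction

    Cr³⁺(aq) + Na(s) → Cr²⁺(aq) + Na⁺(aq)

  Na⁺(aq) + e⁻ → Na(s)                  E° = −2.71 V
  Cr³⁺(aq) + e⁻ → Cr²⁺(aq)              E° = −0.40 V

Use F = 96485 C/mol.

−223 kJ/mol

In the reaction as written Cr³⁺(aq) is reduced, so the Cr³⁺/Cr²⁺ couple is the cathode and Na⁺/Na is the anode.
E°cell = −0.40 − (−2.71) = +2.31 V; balancing electrons gives n = 1.
ΔG° = −nFE°cell = −(1)(96485)(+2.31) J/mol = −223 kJ/mol.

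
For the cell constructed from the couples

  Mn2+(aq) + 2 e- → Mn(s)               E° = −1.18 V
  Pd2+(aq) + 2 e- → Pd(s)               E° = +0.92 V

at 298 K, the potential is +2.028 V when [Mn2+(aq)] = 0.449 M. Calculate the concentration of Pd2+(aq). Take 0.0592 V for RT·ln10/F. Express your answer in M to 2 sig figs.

Pd²⁺/Pd is the cathode (higher E°); E°cell = +0.92 − (−1.18) = +2.10 V with n = 2.
Rearranging E = E° − (0.0592/n)·log Q gives log Q = 2(+2.10 − (+2.028))/0.0592 = 2.432.
Balancing electrons gives Pd2+(aq) + Mn(s) → Pd(s) + Mn2+(aq); thus Q = [Mn2+(aq)] / [Pd2+(aq)].
Isolating [Pd2+(aq)] in Q = 10^{2.432} yields log [Pd2+(aq)] = −2.780, i.e. 0.0017 M.

0.0017 M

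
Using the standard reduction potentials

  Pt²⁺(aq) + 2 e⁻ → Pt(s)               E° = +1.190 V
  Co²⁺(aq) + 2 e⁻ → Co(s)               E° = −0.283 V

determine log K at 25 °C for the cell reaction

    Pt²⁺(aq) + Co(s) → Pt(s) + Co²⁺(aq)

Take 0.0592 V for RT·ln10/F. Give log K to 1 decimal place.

The Pt²⁺/Pt couple is reduced (cathode); E°cell = +1.190 − (−0.283) = +1.473 V with n = 2.
At equilibrium E = 0, so log K = nE°cell / 0.0592 = (2)(+1.473) / 0.0592 = 49.8.

log K = 49.8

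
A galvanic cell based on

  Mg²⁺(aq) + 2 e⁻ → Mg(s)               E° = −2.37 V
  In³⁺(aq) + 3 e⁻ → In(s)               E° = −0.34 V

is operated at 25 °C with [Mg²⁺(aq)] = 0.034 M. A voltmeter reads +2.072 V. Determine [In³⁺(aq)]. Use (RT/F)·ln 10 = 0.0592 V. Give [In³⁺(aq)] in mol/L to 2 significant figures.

0.84 M

With In³⁺/In at the cathode and Mg²⁺/Mg at the anode, E°cell = −0.34 − (−2.37) = +2.03 V (n = 6).
Rearranging E = E° − (0.0592/n)·log Q gives log Q = 6(+2.03 − (+2.072))/0.0592 = −4.257.
The balanced reaction is 2 In³⁺(aq) + 3 Mg(s) → 2 In(s) + 3 Mg²⁺(aq), so Q = [Mg²⁺(aq)]^3 / [In³⁺(aq)]^2.
Isolating [In³⁺(aq)] in Q = 10^{−4.257} yields log [In³⁺(aq)] = −0.074, i.e. 0.84 M.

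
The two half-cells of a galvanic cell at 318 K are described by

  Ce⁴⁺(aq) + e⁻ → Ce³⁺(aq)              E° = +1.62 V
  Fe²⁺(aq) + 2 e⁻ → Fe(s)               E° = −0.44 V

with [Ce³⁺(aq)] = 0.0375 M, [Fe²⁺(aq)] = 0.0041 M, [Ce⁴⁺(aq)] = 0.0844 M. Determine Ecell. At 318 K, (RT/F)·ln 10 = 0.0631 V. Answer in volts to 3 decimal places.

+2.158 V

Ce⁴⁺/Ce³⁺ is reduced (cathode, E° = +1.62 V) and Fe²⁺/Fe is oxidized (anode).
The standard potential is +1.62 − (−0.44) = +2.06 V and the balanced reaction transfers n = 2 electrons.
For the overall reaction 2 Ce⁴⁺(aq) + Fe(s) → 2 Ce³⁺(aq) + Fe²⁺(aq), Q = ([Ce³⁺(aq)]^2·[Fe²⁺(aq)]) / [Ce⁴⁺(aq)]^2 = 0.000809, giving log Q = −3.092.
Applying E = E° − (RT ln10/nF)·log Q gives +2.06 − (0.0631/2)(−3.092) = +2.158 V.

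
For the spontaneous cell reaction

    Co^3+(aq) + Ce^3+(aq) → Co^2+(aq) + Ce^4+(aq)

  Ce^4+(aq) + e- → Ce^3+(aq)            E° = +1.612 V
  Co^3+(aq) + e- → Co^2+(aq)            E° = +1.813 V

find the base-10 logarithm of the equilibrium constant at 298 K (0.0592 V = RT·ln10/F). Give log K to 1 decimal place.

log K = 3.4

The Co³⁺/Co²⁺ couple is reduced (cathode); E°cell = +1.813 − (+1.612) = +0.201 V with n = 1.
At equilibrium E = 0, so log K = nE°cell / 0.0592 = (1)(+0.201) / 0.0592 = 3.4.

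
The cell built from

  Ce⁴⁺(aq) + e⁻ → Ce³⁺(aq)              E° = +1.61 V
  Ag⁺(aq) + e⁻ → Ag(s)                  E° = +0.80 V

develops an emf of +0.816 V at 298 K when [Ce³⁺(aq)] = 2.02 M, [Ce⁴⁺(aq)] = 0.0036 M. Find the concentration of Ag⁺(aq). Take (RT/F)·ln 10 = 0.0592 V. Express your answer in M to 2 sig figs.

0.0014 M

With Ce⁴⁺/Ce³⁺ at the cathode and Ag⁺/Ag at the anode, E°cell = +1.61 − (+0.80) = +0.81 V (n = 1).
Since E = E° − (0.0592/n)·log Q, log Q = n(E° − E)/0.0592 = −0.101.
For Ce⁴⁺(aq) + Ag(s) → Ce³⁺(aq) + Ag⁺(aq), the reaction quotient is Q = ([Ce³⁺(aq)]·[Ag⁺(aq)]) / [Ce⁴⁺(aq)].
Solving for the unknown gives log [Ag⁺(aq)] = −2.850, so [Ag⁺(aq)] ≈ 0.0014 M.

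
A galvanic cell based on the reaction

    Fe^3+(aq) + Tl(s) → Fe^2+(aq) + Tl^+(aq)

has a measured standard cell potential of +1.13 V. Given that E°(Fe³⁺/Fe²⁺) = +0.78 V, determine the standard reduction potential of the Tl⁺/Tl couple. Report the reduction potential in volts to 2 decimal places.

−0.35 V

In the reaction as written the Fe³⁺/Fe²⁺ couple is reduced (cathode) and Tl⁺/Tl is oxidized (anode), so E°cell = E°(Fe³⁺/Fe²⁺) − E°(Tl⁺/Tl).
E°(Tl⁺/Tl) = E°(cathode) − E°cell = +0.78 − (+1.13) = −0.35 V.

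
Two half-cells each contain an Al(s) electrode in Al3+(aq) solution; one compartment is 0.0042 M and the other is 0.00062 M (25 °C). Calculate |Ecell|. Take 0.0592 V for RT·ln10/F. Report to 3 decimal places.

For a concentration cell E°cell = 0, since both electrodes use the same couple.
The compartment with the higher Al3+(aq) concentration (0.0042 M) acts as the cathode; ions are reduced there and produced at the dilute (0.00062 M) anode.
With n = 3, Ecell = −(0.0592/3)·log([dilute]/[conc]) = −(0.0592/3)·log(0.00062/0.0042) = +0.016 V.

0.016 V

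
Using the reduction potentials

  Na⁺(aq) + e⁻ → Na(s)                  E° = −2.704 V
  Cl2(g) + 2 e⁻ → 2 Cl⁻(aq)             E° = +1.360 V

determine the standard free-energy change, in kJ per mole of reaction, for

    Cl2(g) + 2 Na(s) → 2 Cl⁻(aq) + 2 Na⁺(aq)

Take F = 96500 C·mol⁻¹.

−784 kJ/mol

In the reaction as written Cl2(g) is reduced, so the Cl₂/Cl⁻ couple is the cathode and Na⁺/Na is the anode.
E°cell = +1.360 − (−2.704) = +4.064 V; balancing electrons gives n = 2.
ΔG° = −nFE°cell = −(2)(96500)(+4.064) J/mol = −784 kJ/mol.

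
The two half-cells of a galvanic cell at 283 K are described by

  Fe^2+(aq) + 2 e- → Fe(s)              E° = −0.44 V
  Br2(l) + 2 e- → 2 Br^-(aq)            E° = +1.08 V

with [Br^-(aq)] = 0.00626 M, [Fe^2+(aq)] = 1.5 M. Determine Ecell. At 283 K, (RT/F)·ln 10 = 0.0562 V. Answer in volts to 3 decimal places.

Br₂/Br⁻ is reduced (cathode, E° = +1.08 V) and Fe²⁺/Fe is oxidized (anode).
E°cell = +1.08 − (−0.44) = +1.52 V, with n = 2 electrons transferred.
Balancing gives Br2(l) + Fe(s) → 2 Br^-(aq) + Fe^2+(aq); hence Q = [Br^-(aq)]^2·[Fe^2+(aq)] = 5.88×10^−5 (log Q = −4.231).
Applying E = E° − (RT ln10/nF)·log Q gives +1.52 − (0.0562/2)(−4.231) = +1.639 V.

+1.639 V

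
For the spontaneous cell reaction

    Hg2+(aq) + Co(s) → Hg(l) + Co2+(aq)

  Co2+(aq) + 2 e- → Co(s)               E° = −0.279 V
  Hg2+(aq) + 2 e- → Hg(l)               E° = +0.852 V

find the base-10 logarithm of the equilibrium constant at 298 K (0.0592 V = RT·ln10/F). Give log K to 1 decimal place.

The Hg²⁺/Hg couple is reduced (cathode); E°cell = +0.852 − (−0.279) = +1.131 V with n = 2.
At equilibrium E = 0, so log K = nE°cell / 0.0592 = (2)(+1.131) / 0.0592 = 38.2.

log K = 38.2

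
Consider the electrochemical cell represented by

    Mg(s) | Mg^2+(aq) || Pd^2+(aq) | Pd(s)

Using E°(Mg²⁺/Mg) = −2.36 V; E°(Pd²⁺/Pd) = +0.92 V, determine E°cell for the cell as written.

By convention the left-hand electrode in cell notation is the anode (oxidation) and the right-hand electrode is the cathode (reduction).
E°cell = E°(right) − E°(left) = +0.92 − (−2.36) = +3.28 V.

+3.28 V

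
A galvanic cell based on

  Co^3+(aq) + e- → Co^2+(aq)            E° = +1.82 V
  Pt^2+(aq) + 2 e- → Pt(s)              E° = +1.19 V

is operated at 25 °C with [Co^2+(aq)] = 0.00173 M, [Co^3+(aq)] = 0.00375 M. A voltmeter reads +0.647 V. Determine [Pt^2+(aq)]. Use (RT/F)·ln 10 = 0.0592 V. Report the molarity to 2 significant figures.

1.3 M

Co³⁺/Co²⁺ is the cathode (higher E°); E°cell = +1.82 − (+1.19) = +0.63 V with n = 2.
Since E = E° − (0.0592/n)·log Q, log Q = n(E° − E)/0.0592 = −0.574.
For 2 Co^3+(aq) + Pt(s) → 2 Co^2+(aq) + Pt^2+(aq), the reaction quotient is Q = ([Co^2+(aq)]^2·[Pt^2+(aq)]) / [Co^3+(aq)]^2.
Solving for the unknown gives log [Pt^2+(aq)] = 0.098, so [Pt^2+(aq)] ≈ 1.3 M.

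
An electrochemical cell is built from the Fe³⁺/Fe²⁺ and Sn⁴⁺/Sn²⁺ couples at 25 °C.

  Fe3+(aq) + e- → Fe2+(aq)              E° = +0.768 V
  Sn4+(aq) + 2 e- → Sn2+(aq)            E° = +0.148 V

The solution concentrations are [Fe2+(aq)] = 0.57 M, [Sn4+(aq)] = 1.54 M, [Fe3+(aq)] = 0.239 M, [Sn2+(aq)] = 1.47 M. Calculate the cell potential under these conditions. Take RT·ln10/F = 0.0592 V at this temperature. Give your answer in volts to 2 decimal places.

+0.60 V

Since E°(Fe³⁺/Fe²⁺) > E°(Sn⁴⁺/Sn²⁺), Fe³⁺/Fe²⁺ serves as the cathode.
E°cell = +0.768 − (+0.148) = +0.620 V, with n = 2 electrons transferred.
Balancing gives 2 Fe3+(aq) + Sn2+(aq) → 2 Fe2+(aq) + Sn4+(aq); hence Q = ([Fe2+(aq)]^2·[Sn4+(aq)]) / ([Fe3+(aq)]^2·[Sn2+(aq)]) = 5.96 (log Q = 0.775).
Applying E = E° − (RT ln10/nF)·log Q gives +0.620 − (0.0592/2)(0.775) = +0.60 V.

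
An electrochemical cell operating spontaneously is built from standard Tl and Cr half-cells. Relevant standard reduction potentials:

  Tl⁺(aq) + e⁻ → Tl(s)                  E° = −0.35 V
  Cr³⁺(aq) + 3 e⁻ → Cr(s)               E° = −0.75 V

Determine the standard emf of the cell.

+0.40 V

Of the two couples in this cell, the one with the more positive reduction potential is reduced at the cathode: here that is Tl⁺/Tl (−0.35 V); Cr³⁺/Cr (−0.75 V) is the anode.
E°cell = E°(cathode) − E°(anode) = −0.35 − (−0.75) = +0.40 V.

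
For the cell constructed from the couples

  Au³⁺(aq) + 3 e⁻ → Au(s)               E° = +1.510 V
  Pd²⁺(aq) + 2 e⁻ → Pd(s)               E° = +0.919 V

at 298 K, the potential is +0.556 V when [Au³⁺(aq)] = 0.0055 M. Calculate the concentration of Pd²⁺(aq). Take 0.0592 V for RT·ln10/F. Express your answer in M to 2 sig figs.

Au³⁺/Au is the cathode (higher E°); E°cell = +1.510 − (+0.919) = +0.591 V with n = 6.
Since E = E° − (0.0592/n)·log Q, log Q = n(E° − E)/0.0592 = 3.547.
Balancing electrons gives 2 Au³⁺(aq) + 3 Pd(s) → 2 Au(s) + 3 Pd²⁺(aq); thus Q = [Pd²⁺(aq)]^3 / [Au³⁺(aq)]^2.
Isolating [Pd²⁺(aq)] in Q = 10^{3.547} yields log [Pd²⁺(aq)] = −0.324, i.e. 0.47 M.

0.47 M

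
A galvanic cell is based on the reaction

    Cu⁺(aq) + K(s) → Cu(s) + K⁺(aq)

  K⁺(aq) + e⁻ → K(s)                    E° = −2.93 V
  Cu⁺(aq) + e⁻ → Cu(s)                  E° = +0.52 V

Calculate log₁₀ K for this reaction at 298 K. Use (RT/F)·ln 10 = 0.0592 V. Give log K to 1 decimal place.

log K = 58.3

The Cu⁺/Cu couple is reduced (cathode); E°cell = +0.52 − (−2.93) = +3.45 V with n = 1.
At equilibrium E = 0, so log K = nE°cell / 0.0592 = (1)(+3.45) / 0.0592 = 58.3.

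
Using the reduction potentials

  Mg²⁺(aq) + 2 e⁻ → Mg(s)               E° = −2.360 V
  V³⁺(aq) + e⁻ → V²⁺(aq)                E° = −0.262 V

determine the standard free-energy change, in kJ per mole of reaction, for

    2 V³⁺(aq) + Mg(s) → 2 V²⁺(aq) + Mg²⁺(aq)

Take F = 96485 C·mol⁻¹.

−405 kJ/mol

In the reaction as written V³⁺(aq) is reduced, so the V³⁺/V²⁺ couple is the cathode and Mg²⁺/Mg is the anode.
E°cell = −0.262 − (−2.360) = +2.098 V; balancing electrons gives n = 2.
ΔG° = −nFE°cell = −(2)(96485)(+2.098) J/mol = −405 kJ/mol.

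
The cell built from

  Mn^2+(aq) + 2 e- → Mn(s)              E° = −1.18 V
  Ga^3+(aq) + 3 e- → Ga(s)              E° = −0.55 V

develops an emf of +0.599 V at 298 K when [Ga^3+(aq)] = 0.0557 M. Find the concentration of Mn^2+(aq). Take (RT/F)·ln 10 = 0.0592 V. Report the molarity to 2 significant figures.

The Ga³⁺/Ga couple has the larger reduction potential, so it is the cathode: E°cell = −0.55 − (−1.18) = +0.63 V and n = 6.
Since E = E° − (0.0592/n)·log Q, log Q = n(E° − E)/0.0592 = 3.142.
For 2 Ga^3+(aq) + 3 Mn(s) → 2 Ga(s) + 3 Mn^2+(aq), the reaction quotient is Q = [Mn^2+(aq)]^3 / [Ga^3+(aq)]^2.
Isolating [Mn^2+(aq)] in Q = 10^{3.142} yields log [Mn^2+(aq)] = 0.211, i.e. 1.6 M.

1.6 M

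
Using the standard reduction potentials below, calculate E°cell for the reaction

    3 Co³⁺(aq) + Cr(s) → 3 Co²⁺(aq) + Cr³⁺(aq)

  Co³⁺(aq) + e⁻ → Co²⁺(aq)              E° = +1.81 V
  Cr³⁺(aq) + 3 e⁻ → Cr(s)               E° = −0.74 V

+2.55 V

In the reaction as written, Co³⁺(aq) is reduced (cathode) and Cr³⁺(aq) is produced by oxidation at the anode.
E°cell = E°(cathode) − E°(anode) = +1.81 − (−0.74) = +2.55 V.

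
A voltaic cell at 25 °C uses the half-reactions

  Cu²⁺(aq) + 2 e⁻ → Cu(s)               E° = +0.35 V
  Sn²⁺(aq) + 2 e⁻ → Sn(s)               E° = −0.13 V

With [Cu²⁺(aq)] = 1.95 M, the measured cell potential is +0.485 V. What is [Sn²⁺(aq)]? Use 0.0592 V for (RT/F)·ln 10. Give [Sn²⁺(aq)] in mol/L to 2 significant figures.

The Cu²⁺/Cu couple has the larger reduction potential, so it is the cathode: E°cell = +0.35 − (−0.13) = +0.48 V and n = 2.
Rearranging E = E° − (0.0592/n)·log Q gives log Q = 2(+0.48 − (+0.485))/0.0592 = −0.169.
The balanced reaction is Cu²⁺(aq) + Sn(s) → Cu(s) + Sn²⁺(aq), so Q = [Sn²⁺(aq)] / [Cu²⁺(aq)].
Isolating [Sn²⁺(aq)] in Q = 10^{−0.169} yields log [Sn²⁺(aq)] = 0.121, i.e. 1.3 M.

1.3 M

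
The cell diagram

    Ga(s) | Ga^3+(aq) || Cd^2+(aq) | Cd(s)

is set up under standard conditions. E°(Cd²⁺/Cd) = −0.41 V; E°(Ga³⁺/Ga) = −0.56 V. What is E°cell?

+0.15 V

By convention the left-hand electrode in cell notation is the anode (oxidation) and the right-hand electrode is the cathode (reduction).
E°cell = E°(right) − E°(left) = −0.41 − (−0.56) = +0.15 V.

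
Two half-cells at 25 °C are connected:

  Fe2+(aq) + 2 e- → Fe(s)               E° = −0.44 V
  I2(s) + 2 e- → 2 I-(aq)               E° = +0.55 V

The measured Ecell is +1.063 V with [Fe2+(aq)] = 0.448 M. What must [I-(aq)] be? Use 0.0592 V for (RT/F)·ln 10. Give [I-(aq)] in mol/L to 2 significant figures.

The I₂/I⁻ couple has the larger reduction potential, so it is the cathode: E°cell = +0.55 − (−0.44) = +0.99 V and n = 2.
Rearranging E = E° − (0.0592/n)·log Q gives log Q = 2(+0.99 − (+1.063))/0.0592 = −2.466.
Balancing electrons gives I2(s) + Fe(s) → 2 I-(aq) + Fe2+(aq); thus Q = [I-(aq)]^2·[Fe2+(aq)].
Isolating [I-(aq)] in Q = 10^{−2.466} yields log [I-(aq)] = −1.059, i.e. 0.087 M.

0.087 M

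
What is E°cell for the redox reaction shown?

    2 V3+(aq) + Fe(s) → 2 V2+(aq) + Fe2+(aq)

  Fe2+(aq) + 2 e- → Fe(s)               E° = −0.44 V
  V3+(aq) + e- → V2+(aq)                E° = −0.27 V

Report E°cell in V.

+0.17 V

In the reaction as written, V3+(aq) is reduced (cathode) and Fe2+(aq) is produced by oxidation at the anode.
E°cell = E°(cathode) − E°(anode) = −0.27 − (−0.44) = +0.17 V.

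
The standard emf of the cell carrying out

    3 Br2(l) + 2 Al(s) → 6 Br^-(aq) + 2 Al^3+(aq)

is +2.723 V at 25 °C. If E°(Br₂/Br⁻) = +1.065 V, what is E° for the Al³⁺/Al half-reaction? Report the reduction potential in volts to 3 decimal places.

−1.658 V

In the reaction as written the Br₂/Br⁻ couple is reduced (cathode) and Al³⁺/Al is oxidized (anode), so E°cell = E°(Br₂/Br⁻) − E°(Al³⁺/Al).
E°(Al³⁺/Al) = E°(cathode) − E°cell = +1.065 − (+2.723) = −1.658 V.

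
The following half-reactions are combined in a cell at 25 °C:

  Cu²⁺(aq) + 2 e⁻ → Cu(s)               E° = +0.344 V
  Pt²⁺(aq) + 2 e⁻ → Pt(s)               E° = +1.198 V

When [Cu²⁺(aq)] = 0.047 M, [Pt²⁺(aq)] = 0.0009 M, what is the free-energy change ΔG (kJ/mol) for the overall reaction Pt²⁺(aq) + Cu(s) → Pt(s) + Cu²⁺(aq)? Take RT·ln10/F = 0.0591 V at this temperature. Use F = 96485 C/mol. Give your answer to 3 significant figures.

The standard cell potential is +1.198 − (+0.344) = +0.854 V, with n = 2 electrons in the balanced equation.
The reaction quotient is [Cu²⁺(aq)] / [Pt²⁺(aq)] = 52.2; by Nernst, E = +0.854 − (0.0591/2)(1.718) = +0.8032 V.
Finally ΔG = −nFE = −(2)(96485 C/mol)(+0.8032 V) = −155 kJ/mol.

−155 kJ/mol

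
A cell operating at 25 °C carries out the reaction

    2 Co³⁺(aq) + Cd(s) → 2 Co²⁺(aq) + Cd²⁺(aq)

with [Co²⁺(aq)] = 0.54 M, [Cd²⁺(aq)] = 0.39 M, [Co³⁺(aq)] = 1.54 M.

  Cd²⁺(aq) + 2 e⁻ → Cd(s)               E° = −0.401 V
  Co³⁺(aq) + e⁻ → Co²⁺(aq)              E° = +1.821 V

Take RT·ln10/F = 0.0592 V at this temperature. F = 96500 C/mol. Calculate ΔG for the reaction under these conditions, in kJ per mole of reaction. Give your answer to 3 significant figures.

−436 kJ/mol

The standard cell potential is +1.821 − (−0.401) = +2.222 V, with n = 2 electrons in the balanced equation.
The reaction quotient is ([Co²⁺(aq)]^2·[Cd²⁺(aq)]) / [Co³⁺(aq)]^2 = 0.048; by Nernst, E = +2.222 − (0.0592/2)(−1.319) = +2.2610 V.
Finally ΔG = −nFE = −(2)(96500 C/mol)(+2.2610 V) = −436 kJ/mol.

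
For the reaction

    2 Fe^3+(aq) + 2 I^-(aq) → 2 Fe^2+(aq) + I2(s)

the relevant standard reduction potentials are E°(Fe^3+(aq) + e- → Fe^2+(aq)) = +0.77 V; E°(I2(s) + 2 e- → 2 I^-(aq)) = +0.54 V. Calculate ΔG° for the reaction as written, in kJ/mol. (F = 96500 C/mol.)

In the reaction as written Fe^3+(aq) is reduced, so the Fe³⁺/Fe²⁺ couple is the cathode and I₂/I⁻ is the anode.
E°cell = +0.77 − (+0.54) = +0.23 V; balancing electrons gives n = 2.
ΔG° = −nFE°cell = −(2)(96500)(+0.23) J/mol = −44.4 kJ/mol.

−44.4 kJ/mol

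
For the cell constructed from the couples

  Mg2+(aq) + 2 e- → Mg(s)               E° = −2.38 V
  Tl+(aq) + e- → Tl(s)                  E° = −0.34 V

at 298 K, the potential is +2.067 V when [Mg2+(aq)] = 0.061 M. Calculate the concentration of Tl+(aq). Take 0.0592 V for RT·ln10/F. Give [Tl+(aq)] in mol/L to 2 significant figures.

The Tl⁺/Tl couple has the larger reduction potential, so it is the cathode: E°cell = −0.34 − (−2.38) = +2.04 V and n = 2.
Since E = E° − (0.0592/n)·log Q, log Q = n(E° − E)/0.0592 = −0.912.
For 2 Tl+(aq) + Mg(s) → 2 Tl(s) + Mg2+(aq), the reaction quotient is Q = [Mg2+(aq)] / [Tl+(aq)]^2.
Isolating [Tl+(aq)] in Q = 10^{−0.912} yields log [Tl+(aq)] = −0.151, i.e. 0.71 M.

0.71 M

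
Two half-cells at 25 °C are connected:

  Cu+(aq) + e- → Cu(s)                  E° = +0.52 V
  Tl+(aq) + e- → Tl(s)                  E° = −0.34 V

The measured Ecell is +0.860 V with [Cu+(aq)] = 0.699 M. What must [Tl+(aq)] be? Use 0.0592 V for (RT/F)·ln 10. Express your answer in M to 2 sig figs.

0.70 M

The Cu⁺/Cu couple has the larger reduction potential, so it is the cathode: E°cell = +0.52 − (−0.34) = +0.86 V and n = 1.
Since E = E° − (0.0592/n)·log Q, log Q = n(E° − E)/0.0592 = 0.000.
The balanced reaction is Cu+(aq) + Tl(s) → Cu(s) + Tl+(aq), so Q = [Tl+(aq)] / [Cu+(aq)].
Substituting the known concentrations and solving, log [Tl+(aq)] = −0.156 and [Tl+(aq)] = 0.70 M.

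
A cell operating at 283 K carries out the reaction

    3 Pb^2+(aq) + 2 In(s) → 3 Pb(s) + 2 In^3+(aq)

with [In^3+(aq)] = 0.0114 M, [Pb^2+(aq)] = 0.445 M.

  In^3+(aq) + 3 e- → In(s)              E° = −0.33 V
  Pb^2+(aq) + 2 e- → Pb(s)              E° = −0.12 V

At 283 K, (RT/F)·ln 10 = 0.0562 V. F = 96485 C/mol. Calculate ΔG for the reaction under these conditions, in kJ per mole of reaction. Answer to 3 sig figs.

−137 kJ/mol

With Pb²⁺/Pb reduced at the cathode, E°cell = −0.12 − (−0.33) = +0.21 V and n = 6.
Here Q = [In^3+(aq)]^2 / [Pb^2+(aq)]^3 = 0.00147 (log Q = −2.831), giving E = +0.21 − (0.0562/6)·(−2.831) = +0.2365 V.
Then ΔG = −nFE = −6 × 96485 × +0.2365 J/mol = −137 kJ/mol.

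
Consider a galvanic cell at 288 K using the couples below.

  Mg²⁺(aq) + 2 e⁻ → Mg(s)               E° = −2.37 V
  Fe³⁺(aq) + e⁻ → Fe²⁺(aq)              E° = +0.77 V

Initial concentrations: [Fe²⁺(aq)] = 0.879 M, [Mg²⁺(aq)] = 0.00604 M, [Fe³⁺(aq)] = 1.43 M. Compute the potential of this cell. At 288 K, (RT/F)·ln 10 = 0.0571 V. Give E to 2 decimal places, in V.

+3.22 V

Fe³⁺/Fe²⁺ is reduced (cathode, E° = +0.77 V) and Mg²⁺/Mg is oxidized (anode).
E°cell = +0.77 − (−2.37) = +3.14 V, with n = 2 electrons transferred.
Balancing gives 2 Fe³⁺(aq) + Mg(s) → 2 Fe²⁺(aq) + Mg²⁺(aq); hence Q = ([Fe²⁺(aq)]^2·[Mg²⁺(aq)]) / [Fe³⁺(aq)]^2 = 0.00228 (log Q = −2.642).
E = E° − (0.0571/n)·log Q = +3.14 − (0.0571/2)(−2.642) = +3.22 V.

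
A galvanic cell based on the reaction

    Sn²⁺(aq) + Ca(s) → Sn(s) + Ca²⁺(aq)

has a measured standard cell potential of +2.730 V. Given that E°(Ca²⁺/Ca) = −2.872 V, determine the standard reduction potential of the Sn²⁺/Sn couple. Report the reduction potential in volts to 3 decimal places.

−0.142 V

In the reaction as written the Sn²⁺/Sn couple is reduced (cathode) and Ca²⁺/Ca is oxidized (anode), so E°cell = E°(Sn²⁺/Sn) − E°(Ca²⁺/Ca).
E°(Sn²⁺/Sn) = E°cell + E°(anode) = +2.730 + (−2.872) = −0.142 V.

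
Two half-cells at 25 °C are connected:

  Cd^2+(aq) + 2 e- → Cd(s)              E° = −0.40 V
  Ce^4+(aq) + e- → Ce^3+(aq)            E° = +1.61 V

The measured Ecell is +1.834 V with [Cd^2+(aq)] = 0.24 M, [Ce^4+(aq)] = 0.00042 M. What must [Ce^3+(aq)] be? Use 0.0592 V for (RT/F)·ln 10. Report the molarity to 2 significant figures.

The Ce⁴⁺/Ce³⁺ couple has the larger reduction potential, so it is the cathode: E°cell = +1.61 − (−0.40) = +2.01 V and n = 2.
Since E = E° − (0.0592/n)·log Q, log Q = n(E° − E)/0.0592 = 5.946.
For 2 Ce^4+(aq) + Cd(s) → 2 Ce^3+(aq) + Cd^2+(aq), the reaction quotient is Q = ([Ce^3+(aq)]^2·[Cd^2+(aq)]) / [Ce^4+(aq)]^2.
Substituting the known concentrations and solving, log [Ce^3+(aq)] = −0.094 and [Ce^3+(aq)] = 0.81 M.

0.81 M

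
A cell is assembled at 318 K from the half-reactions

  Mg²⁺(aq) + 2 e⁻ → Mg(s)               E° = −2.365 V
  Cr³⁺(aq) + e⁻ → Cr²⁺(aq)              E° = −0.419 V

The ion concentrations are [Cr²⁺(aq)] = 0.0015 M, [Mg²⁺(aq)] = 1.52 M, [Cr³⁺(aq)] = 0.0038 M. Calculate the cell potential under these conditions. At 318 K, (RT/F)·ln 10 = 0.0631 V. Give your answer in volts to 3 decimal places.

Cr³⁺/Cr²⁺ is reduced (cathode, E° = −0.419 V) and Mg²⁺/Mg is oxidized (anode).
E°cell = −0.419 − (−2.365) = +1.946 V, with n = 2 electrons transferred.
Balancing gives 2 Cr³⁺(aq) + Mg(s) → 2 Cr²⁺(aq) + Mg²⁺(aq); hence Q = ([Cr²⁺(aq)]^2·[Mg²⁺(aq)]) / [Cr³⁺(aq)]^2 = 0.237 (log Q = −0.626).
Applying E = E° − (RT ln10/nF)·log Q gives +1.946 − (0.0631/2)(−0.626) = +1.966 V.

+1.966 V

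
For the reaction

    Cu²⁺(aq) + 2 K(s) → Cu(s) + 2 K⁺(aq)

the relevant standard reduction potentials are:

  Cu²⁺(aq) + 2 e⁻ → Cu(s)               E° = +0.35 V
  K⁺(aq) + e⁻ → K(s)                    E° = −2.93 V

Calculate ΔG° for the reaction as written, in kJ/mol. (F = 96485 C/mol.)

In the reaction as written Cu²⁺(aq) is reduced, so the Cu²⁺/Cu couple is the cathode and K⁺/K is the anode.
E°cell = +0.35 − (−2.93) = +3.28 V; balancing electrons gives n = 2.
ΔG° = −nFE°cell = −(2)(96485)(+3.28) J/mol = −633 kJ/mol.

−633 kJ/mol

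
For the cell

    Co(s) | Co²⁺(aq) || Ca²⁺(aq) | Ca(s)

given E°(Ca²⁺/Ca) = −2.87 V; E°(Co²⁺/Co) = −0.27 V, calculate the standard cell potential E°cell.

−2.60 V

By convention the left-hand electrode in cell notation is the anode (oxidation) and the right-hand electrode is the cathode (reduction).
E°cell = E°(right) − E°(left) = −2.87 − (−0.27) = −2.60 V.
The negative sign shows that, as written, the cell would require an external voltage to drive the reaction.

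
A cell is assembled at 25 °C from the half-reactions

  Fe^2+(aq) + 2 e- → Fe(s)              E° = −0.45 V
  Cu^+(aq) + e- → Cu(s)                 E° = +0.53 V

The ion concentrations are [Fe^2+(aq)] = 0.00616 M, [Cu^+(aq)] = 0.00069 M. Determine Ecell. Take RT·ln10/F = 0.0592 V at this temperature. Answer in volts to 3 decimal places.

+0.858 V

Since E°(Cu⁺/Cu) > E°(Fe²⁺/Fe), Cu⁺/Cu serves as the cathode.
E°cell = +0.53 − (−0.45) = +0.98 V, with n = 2 electrons transferred.
For the overall reaction 2 Cu^+(aq) + Fe(s) → 2 Cu(s) + Fe^2+(aq), Q = [Fe^2+(aq)] / [Cu^+(aq)]^2 = 1.29×10^4, giving log Q = 4.112.
Applying E = E° − (RT ln10/nF)·log Q gives +0.98 − (0.0592/2)(4.112) = +0.858 V.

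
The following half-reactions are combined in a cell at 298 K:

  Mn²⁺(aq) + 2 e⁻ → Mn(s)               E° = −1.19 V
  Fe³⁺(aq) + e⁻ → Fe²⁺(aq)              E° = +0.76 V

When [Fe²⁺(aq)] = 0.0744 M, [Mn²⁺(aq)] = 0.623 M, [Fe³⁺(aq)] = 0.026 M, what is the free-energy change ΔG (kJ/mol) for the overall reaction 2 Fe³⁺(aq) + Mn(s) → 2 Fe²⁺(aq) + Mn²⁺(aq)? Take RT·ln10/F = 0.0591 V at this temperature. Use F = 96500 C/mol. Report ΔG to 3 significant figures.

E°cell = +0.76 − (−1.19) = +1.95 V; the balanced reaction transfers n = 2 electrons.
The reaction quotient is ([Fe²⁺(aq)]^2·[Mn²⁺(aq)]) / [Fe³⁺(aq)]^2 = 5.1; by Nernst, E = +1.95 − (0.0591/2)(0.708) = +1.9291 V.
Finally ΔG = −nFE = −(2)(96500 C/mol)(+1.9291 V) = −372 kJ/mol.

−372 kJ/mol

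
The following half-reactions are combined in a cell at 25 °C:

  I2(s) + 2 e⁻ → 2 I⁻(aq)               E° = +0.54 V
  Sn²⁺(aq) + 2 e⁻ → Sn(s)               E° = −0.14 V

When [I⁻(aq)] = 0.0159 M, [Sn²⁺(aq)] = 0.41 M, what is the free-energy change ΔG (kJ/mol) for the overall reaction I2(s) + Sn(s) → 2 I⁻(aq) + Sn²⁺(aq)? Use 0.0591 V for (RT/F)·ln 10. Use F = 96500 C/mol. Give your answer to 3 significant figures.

With I₂/I⁻ reduced at the cathode, E°cell = +0.54 − (−0.14) = +0.68 V and n = 2.
The reaction quotient is [I⁻(aq)]^2·[Sn²⁺(aq)] = 0.000104; by Nernst, E = +0.68 − (0.0591/2)(−3.984) = +0.7977 V.
ΔG = −nFE = −(2)(96500)(+0.7977) J/mol = −154 kJ/mol.

−154 kJ/mol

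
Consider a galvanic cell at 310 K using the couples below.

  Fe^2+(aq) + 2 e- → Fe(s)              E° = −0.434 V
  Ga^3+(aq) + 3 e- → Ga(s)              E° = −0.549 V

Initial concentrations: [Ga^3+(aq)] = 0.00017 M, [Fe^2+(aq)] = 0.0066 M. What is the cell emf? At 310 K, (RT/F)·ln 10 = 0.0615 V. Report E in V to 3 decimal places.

+0.125 V

Fe²⁺/Fe is reduced (cathode, E° = −0.434 V) and Ga³⁺/Ga is oxidized (anode).
E°cell = E°cat − E°an = −0.434 − (−0.549) = +0.115 V; n = 6.
The balanced reaction is 3 Fe^2+(aq) + 2 Ga(s) → 3 Fe(s) + 2 Ga^3+(aq), so Q = [Ga^3+(aq)]^2 / [Fe^2+(aq)]^3 = 0.101 and log Q = −0.998.
Applying E = E° − (RT ln10/nF)·log Q gives +0.115 − (0.0615/6)(−0.998) = +0.125 V.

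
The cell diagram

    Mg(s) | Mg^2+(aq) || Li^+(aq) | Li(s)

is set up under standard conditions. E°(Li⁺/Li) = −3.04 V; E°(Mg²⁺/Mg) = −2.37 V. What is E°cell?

−0.67 V

By convention the left-hand electrode in cell notation is the anode (oxidation) and the right-hand electrode is the cathode (reduction).
E°cell = E°(right) − E°(left) = −3.04 − (−2.37) = −0.67 V.
The negative sign shows that, as written, the cell would require an external voltage to drive the reaction.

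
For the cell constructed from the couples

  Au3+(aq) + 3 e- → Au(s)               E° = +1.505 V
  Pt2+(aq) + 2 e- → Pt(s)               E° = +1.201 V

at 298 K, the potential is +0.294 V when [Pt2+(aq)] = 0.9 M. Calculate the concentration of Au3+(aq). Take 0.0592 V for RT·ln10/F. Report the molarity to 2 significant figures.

0.27 M

The Au³⁺/Au couple has the larger reduction potential, so it is the cathode: E°cell = +1.505 − (+1.201) = +0.304 V and n = 6.
From the Nernst equation, log Q = n(E° − E)/0.0592 = 6·(+0.304 − (+0.294))/0.0592 = 1.014.
Balancing electrons gives 2 Au3+(aq) + 3 Pt(s) → 2 Au(s) + 3 Pt2+(aq); thus Q = [Pt2+(aq)]^3 / [Au3+(aq)]^2.
Substituting the known concentrations and solving, log [Au3+(aq)] = −0.576 and [Au3+(aq)] = 0.27 M.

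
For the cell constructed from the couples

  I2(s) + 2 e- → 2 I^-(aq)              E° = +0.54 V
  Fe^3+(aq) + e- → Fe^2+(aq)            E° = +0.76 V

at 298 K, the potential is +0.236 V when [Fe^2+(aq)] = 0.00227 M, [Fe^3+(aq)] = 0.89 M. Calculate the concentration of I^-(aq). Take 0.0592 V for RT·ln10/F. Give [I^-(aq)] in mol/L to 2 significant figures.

With Fe³⁺/Fe²⁺ at the cathode and I₂/I⁻ at the anode, E°cell = +0.76 − (+0.54) = +0.22 V (n = 2).
Rearranging E = E° − (0.0592/n)·log Q gives log Q = 2(+0.22 − (+0.236))/0.0592 = −0.541.
For 2 Fe^3+(aq) + 2 I^-(aq) → 2 Fe^2+(aq) + I2(s), the reaction quotient is Q = [Fe^2+(aq)]^2 / ([Fe^3+(aq)]^2·[I^-(aq)]^2).
Isolating [I^-(aq)] in Q = 10^{−0.541} yields log [I^-(aq)] = −2.323, i.e. 0.0048 M.

0.0048 M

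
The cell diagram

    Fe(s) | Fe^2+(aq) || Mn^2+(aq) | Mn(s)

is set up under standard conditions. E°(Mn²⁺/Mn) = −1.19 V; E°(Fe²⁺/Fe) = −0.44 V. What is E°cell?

By convention the left-hand electrode in cell notation is the anode (oxidation) and the right-hand electrode is the cathode (reduction).
E°cell = E°(right) − E°(left) = −1.19 − (−0.44) = −0.75 V.
The negative sign shows that, as written, the cell would require an external voltage to drive the reaction.

−0.75 V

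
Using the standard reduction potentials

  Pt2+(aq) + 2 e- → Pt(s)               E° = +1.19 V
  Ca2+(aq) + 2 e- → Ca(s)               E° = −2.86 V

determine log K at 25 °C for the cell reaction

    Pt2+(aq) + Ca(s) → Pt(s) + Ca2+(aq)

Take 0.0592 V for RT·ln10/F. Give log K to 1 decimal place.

The Pt²⁺/Pt couple is reduced (cathode); E°cell = +1.19 − (−2.86) = +4.05 V with n = 2.
At equilibrium E = 0, so log K = nE°cell / 0.0592 = (2)(+4.05) / 0.0592 = 136.8.

log K = 136.8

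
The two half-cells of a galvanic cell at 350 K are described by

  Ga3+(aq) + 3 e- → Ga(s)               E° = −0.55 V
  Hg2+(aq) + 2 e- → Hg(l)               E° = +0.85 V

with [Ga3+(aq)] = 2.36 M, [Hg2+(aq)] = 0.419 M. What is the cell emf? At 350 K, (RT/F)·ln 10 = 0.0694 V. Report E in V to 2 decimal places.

Hg²⁺/Hg is reduced (cathode, E° = +0.85 V) and Ga³⁺/Ga is oxidized (anode).
E°cell = +0.85 − (−0.55) = +1.40 V, with n = 6 electrons transferred.
The balanced reaction is 3 Hg2+(aq) + 2 Ga(s) → 3 Hg(l) + 2 Ga3+(aq), so Q = [Ga3+(aq)]^2 / [Hg2+(aq)]^3 = 75.7 and log Q = 1.879.
By the Nernst equation, E = +1.40 − (0.0694/6)·(1.879) = +1.38 V.

+1.38 V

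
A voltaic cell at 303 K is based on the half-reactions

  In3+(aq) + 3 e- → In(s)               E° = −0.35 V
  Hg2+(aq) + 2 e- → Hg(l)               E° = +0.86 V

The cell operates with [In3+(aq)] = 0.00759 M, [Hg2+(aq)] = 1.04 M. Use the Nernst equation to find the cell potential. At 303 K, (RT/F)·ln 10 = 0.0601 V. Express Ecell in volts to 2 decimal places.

The Hg²⁺/Hg couple has the more positive E°, so it is the cathode; In³⁺/In is the anode.
The standard potential is +0.86 − (−0.35) = +1.21 V and the balanced reaction transfers n = 6 electrons.
The balanced reaction is 3 Hg2+(aq) + 2 In(s) → 3 Hg(l) + 2 In3+(aq), so Q = [In3+(aq)]^2 / [Hg2+(aq)]^3 = 5.12×10^−5 and log Q = −4.291.
E = E° − (0.0601/n)·log Q = +1.21 − (0.0601/6)(−4.291) = +1.25 V.

+1.25 V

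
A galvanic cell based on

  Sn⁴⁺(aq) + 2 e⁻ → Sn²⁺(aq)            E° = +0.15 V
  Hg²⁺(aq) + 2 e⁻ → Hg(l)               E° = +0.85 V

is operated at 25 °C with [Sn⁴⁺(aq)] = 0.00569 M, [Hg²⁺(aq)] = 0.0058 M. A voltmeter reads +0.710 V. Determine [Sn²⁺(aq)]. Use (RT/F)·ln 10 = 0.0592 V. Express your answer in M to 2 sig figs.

2.1 M

With Hg²⁺/Hg at the cathode and Sn⁴⁺/Sn²⁺ at the anode, E°cell = +0.85 − (+0.15) = +0.70 V (n = 2).
Rearranging E = E° − (0.0592/n)·log Q gives log Q = 2(+0.70 − (+0.710))/0.0592 = −0.338.
The balanced reaction is Hg²⁺(aq) + Sn²⁺(aq) → Hg(l) + Sn⁴⁺(aq), so Q = [Sn⁴⁺(aq)] / ([Hg²⁺(aq)]·[Sn²⁺(aq)]).
Substituting the known concentrations and solving, log [Sn²⁺(aq)] = 0.330 and [Sn²⁺(aq)] = 2.1 M.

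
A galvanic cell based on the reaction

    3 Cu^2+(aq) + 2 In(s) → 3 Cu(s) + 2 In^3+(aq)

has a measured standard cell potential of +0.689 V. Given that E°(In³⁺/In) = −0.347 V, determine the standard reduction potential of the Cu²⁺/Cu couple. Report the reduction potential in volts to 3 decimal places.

In the reaction as written the Cu²⁺/Cu couple is reduced (cathode) and In³⁺/In is oxidized (anode), so E°cell = E°(Cu²⁺/Cu) − E°(In³⁺/In).
E°(Cu²⁺/Cu) = E°cell + E°(anode) = +0.689 + (−0.347) = +0.342 V.

+0.342 V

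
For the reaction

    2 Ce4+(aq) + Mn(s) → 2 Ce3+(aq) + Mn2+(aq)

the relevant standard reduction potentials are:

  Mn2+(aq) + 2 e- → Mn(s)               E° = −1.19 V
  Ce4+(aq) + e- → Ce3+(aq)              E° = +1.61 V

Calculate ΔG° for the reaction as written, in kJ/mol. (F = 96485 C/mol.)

In the reaction as written Ce4+(aq) is reduced, so the Ce⁴⁺/Ce³⁺ couple is the cathode and Mn²⁺/Mn is the anode.
E°cell = +1.61 − (−1.19) = +2.80 V; balancing electrons gives n = 2.
ΔG° = −nFE°cell = −(2)(96485)(+2.80) J/mol = −540 kJ/mol.

−540 kJ/mol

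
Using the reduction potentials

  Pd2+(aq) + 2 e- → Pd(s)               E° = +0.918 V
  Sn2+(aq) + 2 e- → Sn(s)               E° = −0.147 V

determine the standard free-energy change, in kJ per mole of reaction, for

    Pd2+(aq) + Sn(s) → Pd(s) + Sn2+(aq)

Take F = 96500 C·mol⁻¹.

In the reaction as written Pd2+(aq) is reduced, so the Pd²⁺/Pd couple is the cathode and Sn²⁺/Sn is the anode.
E°cell = +0.918 − (−0.147) = +1.065 V; balancing electrons gives n = 2.
ΔG° = −nFE°cell = −(2)(96500)(+1.065) J/mol = −206 kJ/mol.

−206 kJ/mol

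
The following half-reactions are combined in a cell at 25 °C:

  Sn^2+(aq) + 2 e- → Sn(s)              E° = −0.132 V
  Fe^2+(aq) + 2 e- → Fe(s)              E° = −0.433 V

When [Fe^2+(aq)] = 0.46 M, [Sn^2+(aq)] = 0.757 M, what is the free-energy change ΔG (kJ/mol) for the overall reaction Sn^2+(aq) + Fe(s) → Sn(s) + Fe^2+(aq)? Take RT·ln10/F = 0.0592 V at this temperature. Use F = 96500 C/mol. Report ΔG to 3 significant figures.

With Sn²⁺/Sn reduced at the cathode, E°cell = −0.132 − (−0.433) = +0.301 V and n = 2.
Here Q = [Fe^2+(aq)] / [Sn^2+(aq)] = 0.608 (log Q = −0.216), giving E = +0.301 − (0.0592/2)·(−0.216) = +0.3074 V.
ΔG = −nFE = −(2)(96500)(+0.3074) J/mol = −59.3 kJ/mol.

−59.3 kJ/mol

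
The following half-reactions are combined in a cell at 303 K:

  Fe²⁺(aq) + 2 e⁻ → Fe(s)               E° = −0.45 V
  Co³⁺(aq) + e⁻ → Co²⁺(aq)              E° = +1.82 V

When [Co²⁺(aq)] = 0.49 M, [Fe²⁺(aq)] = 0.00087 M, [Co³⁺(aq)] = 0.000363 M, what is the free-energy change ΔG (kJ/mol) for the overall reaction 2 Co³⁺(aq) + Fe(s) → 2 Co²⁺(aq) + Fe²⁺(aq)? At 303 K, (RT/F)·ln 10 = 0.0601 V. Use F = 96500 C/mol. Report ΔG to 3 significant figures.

The standard cell potential is +1.82 − (−0.45) = +2.27 V, with n = 2 electrons in the balanced equation.
Here Q = ([Co²⁺(aq)]^2·[Fe²⁺(aq)]) / [Co³⁺(aq)]^2 = 1.59×10^3 (log Q = 3.200), giving E = +2.27 − (0.0601/2)·(3.200) = +2.1738 V.
Finally ΔG = −nFE = −(2)(96500 C/mol)(+2.1738 V) = −420 kJ/mol.

−420 kJ/mol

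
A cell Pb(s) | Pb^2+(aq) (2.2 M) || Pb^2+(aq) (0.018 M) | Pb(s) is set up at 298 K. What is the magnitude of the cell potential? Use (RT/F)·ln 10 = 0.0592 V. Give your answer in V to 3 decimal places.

For a concentration cell E°cell = 0, since both electrodes use the same couple.
The compartment with the higher Pb^2+(aq) concentration (2.2 M) acts as the cathode; ions are reduced there and produced at the dilute (0.018 M) anode.
With n = 2, Ecell = −(0.0592/2)·log([dilute]/[conc]) = −(0.0592/2)·log(0.018/2.2) = +0.062 V.

0.062 V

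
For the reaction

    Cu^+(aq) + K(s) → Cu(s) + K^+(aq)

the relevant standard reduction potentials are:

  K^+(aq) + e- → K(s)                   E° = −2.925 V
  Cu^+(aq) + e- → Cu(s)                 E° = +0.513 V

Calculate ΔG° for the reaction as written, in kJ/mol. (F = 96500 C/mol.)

In the reaction as written Cu^+(aq) is reduced, so the Cu⁺/Cu couple is the cathode and K⁺/K is the anode.
E°cell = +0.513 − (−2.925) = +3.438 V; balancing electrons gives n = 1.
ΔG° = −nFE°cell = −(1)(96500)(+3.438) J/mol = −332 kJ/mol.

−332 kJ/mol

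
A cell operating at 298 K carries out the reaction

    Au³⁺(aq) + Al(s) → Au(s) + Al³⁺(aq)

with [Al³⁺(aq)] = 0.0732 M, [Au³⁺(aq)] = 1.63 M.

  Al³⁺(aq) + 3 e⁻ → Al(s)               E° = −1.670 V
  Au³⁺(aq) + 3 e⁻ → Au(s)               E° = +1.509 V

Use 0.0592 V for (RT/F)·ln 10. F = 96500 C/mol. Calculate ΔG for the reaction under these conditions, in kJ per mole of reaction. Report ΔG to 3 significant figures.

With Au³⁺/Au reduced at the cathode, E°cell = +1.509 − (−1.670) = +3.179 V and n = 3.
Q = [Al³⁺(aq)] / [Au³⁺(aq)] = 0.0449, so log Q = −1.348 and E = +3.179 − (0.0592/3)(−1.348) = +3.2056 V.
Finally ΔG = −nFE = −(3)(96500 C/mol)(+3.2056 V) = −928 kJ/mol.

−928 kJ/mol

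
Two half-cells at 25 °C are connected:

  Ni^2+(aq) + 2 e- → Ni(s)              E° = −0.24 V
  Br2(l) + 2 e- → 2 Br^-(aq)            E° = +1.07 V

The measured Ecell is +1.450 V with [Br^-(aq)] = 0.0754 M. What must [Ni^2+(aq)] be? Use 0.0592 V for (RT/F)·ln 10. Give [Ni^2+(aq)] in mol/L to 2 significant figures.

0.0033 M

Br₂/Br⁻ is the cathode (higher E°); E°cell = +1.07 − (−0.24) = +1.31 V with n = 2.
Rearranging E = E° − (0.0592/n)·log Q gives log Q = 2(+1.31 − (+1.450))/0.0592 = −4.730.
For Br2(l) + Ni(s) → 2 Br^-(aq) + Ni^2+(aq), the reaction quotient is Q = [Br^-(aq)]^2·[Ni^2+(aq)].
Substituting the known concentrations and solving, log [Ni^2+(aq)] = −2.485 and [Ni^2+(aq)] = 0.0033 M.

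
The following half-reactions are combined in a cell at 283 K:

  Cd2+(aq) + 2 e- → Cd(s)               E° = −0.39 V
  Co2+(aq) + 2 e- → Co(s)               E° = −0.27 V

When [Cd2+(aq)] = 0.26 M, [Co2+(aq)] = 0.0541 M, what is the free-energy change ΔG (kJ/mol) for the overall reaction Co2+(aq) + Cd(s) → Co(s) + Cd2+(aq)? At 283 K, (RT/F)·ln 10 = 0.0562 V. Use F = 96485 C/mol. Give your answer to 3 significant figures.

−19.5 kJ/mol

E°cell = −0.27 − (−0.39) = +0.12 V; the balanced reaction transfers n = 2 electrons.
Here Q = [Cd2+(aq)] / [Co2+(aq)] = 4.81 (log Q = 0.682), giving E = +0.12 − (0.0562/2)·(0.682) = +0.1008 V.
Finally ΔG = −nFE = −(2)(96485 C/mol)(+0.1008 V) = −19.5 kJ/mol.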